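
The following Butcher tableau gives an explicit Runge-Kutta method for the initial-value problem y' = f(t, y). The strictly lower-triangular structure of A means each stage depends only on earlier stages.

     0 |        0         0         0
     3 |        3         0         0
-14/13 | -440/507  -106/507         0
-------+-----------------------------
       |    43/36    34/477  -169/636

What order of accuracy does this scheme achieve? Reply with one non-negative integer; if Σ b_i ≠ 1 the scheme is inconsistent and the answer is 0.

b = (43/36, 34/477, -169/636)
c = (0, 3, -14/13)
Ac = (0, 0, -106/169)
Σ b_i: 43/36·1 + 34/477·1 + (-169/636)·1 = 1 ✓
b·c: 34/477·3 + (-169/636)·(-14/13) = 1/2 ✓
b·c²: 34/477·9 + (-169/636)·196/169 = 1/3 ✓
b·Ac: (-169/636)·(-106/169) = 1/6 ✓; 3 stages ⇒ order 3.

3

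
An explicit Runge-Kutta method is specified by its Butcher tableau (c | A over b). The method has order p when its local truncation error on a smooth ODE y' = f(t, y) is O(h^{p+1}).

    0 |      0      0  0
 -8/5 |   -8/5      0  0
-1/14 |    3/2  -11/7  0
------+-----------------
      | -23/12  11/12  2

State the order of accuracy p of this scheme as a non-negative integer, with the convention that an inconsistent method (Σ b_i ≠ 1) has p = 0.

b = (-23/12, 11/12, 2)
c = (0, -8/5, -1/14)
Ac = (0, 0, 88/35)
Σ b_i: (-23/12)·1 + 11/12·1 + 2·1 = 1 ✓
b·c: 11/12·(-8/5) + 2·(-1/14) = -169/105 ≠ 1/2 ⇒ order 1.

1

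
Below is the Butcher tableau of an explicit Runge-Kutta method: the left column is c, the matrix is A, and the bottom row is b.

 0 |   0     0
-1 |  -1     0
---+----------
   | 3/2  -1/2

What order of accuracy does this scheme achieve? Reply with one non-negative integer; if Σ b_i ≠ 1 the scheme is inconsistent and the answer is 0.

b = (3/2, -1/2)
c = (0, -1)
Σ b_i: 3/2·1 + (-1/2)·1 = 1 ✓
b·c: (-1/2)·(-1) = 1/2 ✓; 2 stages ⇒ order 2.

2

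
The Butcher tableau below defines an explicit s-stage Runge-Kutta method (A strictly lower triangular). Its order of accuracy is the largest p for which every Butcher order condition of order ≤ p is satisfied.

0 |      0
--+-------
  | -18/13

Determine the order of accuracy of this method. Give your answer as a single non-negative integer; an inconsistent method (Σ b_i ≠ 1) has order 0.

b = (-18/13)
c = (0)
Σ b_i: (-18/13)·1 = -18/13 ≠ 1 ⇒ order 0.

0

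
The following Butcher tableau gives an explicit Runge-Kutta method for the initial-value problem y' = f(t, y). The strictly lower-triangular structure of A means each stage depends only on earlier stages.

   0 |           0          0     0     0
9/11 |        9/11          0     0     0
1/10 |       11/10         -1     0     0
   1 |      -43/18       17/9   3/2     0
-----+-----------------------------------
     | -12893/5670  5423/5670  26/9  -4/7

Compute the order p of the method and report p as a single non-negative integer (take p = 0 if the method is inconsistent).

b = (-12893/5670, 5423/5670, 26/9, -4/7)
c = (0, 9/11, 1/10, 1)
Ac = (0, 0, -9/11, 373/220)
Σ b_i: (-12893/5670)·1 + 5423/5670·1 + 26/9·1 + (-4/7)·1 = 1 ✓
b·c: 5423/5670·9/11 + 26/9·1/10 + (-4/7)·1 = 1/2 ✓
b·c²: 5423/5670·81/121 + 26/9·1/100 + (-4/7)·1 = 1693/17325 ≠ 1/3 ⇒ order 2.
b·Ac: 26/9·(-9/11) + (-4/7)·373/220 = -1283/385 ≠ 1/6

2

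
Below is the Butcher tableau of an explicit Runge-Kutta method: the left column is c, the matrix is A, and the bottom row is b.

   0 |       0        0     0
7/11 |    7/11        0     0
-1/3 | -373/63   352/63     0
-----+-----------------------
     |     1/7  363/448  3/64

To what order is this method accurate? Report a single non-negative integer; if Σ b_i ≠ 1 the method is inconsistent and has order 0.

b = (1/7, 363/448, 3/64)
c = (0, 7/11, -1/3)
Ac = (0, 0, 32/9)
Σ b_i: 1/7·1 + 363/448·1 + 3/64·1 = 1 ✓
b·c: 363/448·7/11 + 3/64·(-1/3) = 1/2 ✓
b·c²: 363/448·49/121 + 3/64·1/9 = 1/3 ✓
b·Ac: 3/64·32/9 = 1/6 ✓; 3 stages ⇒ order 3.

3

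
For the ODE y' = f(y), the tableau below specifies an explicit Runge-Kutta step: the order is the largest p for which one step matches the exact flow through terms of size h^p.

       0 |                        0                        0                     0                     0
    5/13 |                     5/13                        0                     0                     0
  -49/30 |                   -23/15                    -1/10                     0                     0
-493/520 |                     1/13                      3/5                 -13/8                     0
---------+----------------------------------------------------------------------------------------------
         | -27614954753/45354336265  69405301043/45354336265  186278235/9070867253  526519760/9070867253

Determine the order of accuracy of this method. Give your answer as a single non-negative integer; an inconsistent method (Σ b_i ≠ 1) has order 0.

b = (-27614954753/45354336265, 69405301043/45354336265, 186278235/9070867253, 526519760/9070867253)
c = (0, 5/13, -49/30, -493/520)
Ac = (0, 0, -1/26, 9001/3120)
Σ b_i: (-27614954753/45354336265)·1 + 69405301043/45354336265·1 + 186278235/9070867253·1 + 526519760/9070867253·1 = 1 ✓
b·c: 69405301043/45354336265·5/13 + 186278235/9070867253·(-49/30) + 526519760/9070867253·(-493/520) = 1/2 ✓
b·c²: 69405301043/45354336265·25/169 + 186278235/9070867253·2401/900 + 526519760/9070867253·243049/270400 = 1/3 ✓
b·Ac: 186278235/9070867253·(-1/26) + 526519760/9070867253·9001/3120 = 1/6 ✓
b·c³: 69405301043/45354336265·125/2197 + 186278235/9070867253·(-117649/27000) + 526519760/9070867253·(-119823157/140608000) = -81803495122939/1576775896207200 ≠ 1/4 ⇒ order 3.
b·(c∘Ac): 186278235/9070867253·49/780 + 526519760/9070867253·(-4437493/1622400) = -2228309876587/14150552914680 ≠ 1/8
b·Ac²: 186278235/9070867253·(-5/338) + 526519760/9070867253·(-5166997/1216800) = -187079603612/758065334715 ≠ 1/12
b·A²c: 526519760/9070867253·1/16 = 32907485/9070867253 ≠ 1/24

3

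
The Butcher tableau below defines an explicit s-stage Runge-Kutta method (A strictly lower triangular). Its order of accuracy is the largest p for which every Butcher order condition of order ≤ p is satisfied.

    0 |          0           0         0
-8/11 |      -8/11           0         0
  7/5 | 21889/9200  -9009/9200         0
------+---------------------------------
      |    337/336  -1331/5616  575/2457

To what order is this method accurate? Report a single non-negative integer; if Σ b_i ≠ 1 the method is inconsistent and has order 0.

b = (337/336, -1331/5616, 575/2457)
c = (0, -8/11, 7/5)
Ac = (0, 0, 819/1150)
Σ b_i: 337/336·1 + (-1331/5616)·1 + 575/2457·1 = 1 ✓
b·c: (-1331/5616)·(-8/11) + 575/2457·7/5 = 1/2 ✓
b·c²: (-1331/5616)·64/121 + 575/2457·49/25 = 1/3 ✓
b·Ac: 575/2457·819/1150 = 1/6 ✓; 3 stages ⇒ order 3.

3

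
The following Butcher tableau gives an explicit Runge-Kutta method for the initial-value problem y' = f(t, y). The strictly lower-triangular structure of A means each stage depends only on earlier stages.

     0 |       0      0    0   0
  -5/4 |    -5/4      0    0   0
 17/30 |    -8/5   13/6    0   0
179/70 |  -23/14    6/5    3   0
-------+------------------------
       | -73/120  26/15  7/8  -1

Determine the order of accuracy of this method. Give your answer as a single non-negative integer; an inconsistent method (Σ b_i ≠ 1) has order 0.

1

b = (-73/120, 26/15, 7/8, -1)
c = (0, -5/4, 17/30, 179/70)
Ac = (0, 0, -65/24, 1/5)
Σ b_i: (-73/120)·1 + 26/15·1 + 7/8·1 + (-1)·1 = 1 ✓
b·c: 26/15·(-5/4) + 7/8·17/30 + (-1)·179/70 = -7103/1680 ≠ 1/2 ⇒ order 1.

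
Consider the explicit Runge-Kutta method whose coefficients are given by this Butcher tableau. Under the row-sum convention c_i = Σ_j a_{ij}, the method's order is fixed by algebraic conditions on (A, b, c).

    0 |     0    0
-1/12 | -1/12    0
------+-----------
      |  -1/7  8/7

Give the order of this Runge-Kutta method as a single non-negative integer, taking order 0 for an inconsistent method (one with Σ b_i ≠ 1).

b = (-1/7, 8/7)
c = (0, -1/12)
Σ b_i: (-1/7)·1 + 8/7·1 = 1 ✓
b·c: 8/7·(-1/12) = -2/21 ≠ 1/2 ⇒ order 1.

1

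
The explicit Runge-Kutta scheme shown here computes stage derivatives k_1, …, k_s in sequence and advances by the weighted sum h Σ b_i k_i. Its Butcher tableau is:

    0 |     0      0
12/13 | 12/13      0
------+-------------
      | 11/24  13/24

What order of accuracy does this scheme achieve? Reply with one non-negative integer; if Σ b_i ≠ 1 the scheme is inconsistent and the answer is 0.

b = (11/24, 13/24)
c = (0, 12/13)
Σ b_i: 11/24·1 + 13/24·1 = 1 ✓
b·c: 13/24·12/13 = 1/2 ✓; 2 stages ⇒ order 2.

2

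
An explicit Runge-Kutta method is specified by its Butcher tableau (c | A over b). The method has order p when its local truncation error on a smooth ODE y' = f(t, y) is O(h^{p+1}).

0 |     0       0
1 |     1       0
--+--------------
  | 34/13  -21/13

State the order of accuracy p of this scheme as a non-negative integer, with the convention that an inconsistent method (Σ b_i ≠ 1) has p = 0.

b = (34/13, -21/13)
c = (0, 1)
Σ b_i: 34/13·1 + (-21/13)·1 = 1 ✓
b·c: (-21/13)·1 = -21/13 ≠ 1/2 ⇒ order 1.

1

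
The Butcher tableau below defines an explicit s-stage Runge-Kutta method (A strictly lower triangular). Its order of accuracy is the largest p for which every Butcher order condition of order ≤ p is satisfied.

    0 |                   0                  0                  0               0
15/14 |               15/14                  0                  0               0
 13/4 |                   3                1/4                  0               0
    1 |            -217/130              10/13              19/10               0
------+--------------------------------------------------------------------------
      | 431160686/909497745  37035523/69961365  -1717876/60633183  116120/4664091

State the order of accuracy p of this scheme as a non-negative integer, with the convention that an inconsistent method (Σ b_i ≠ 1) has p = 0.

3

b = (431160686/909497745, 37035523/69961365, -1717876/60633183, 116120/4664091)
c = (0, 15/14, 13/4, 1)
Ac = (0, 0, 15/56, 25477/3640)
Σ b_i: 431160686/909497745·1 + 37035523/69961365·1 + (-1717876/60633183)·1 + 116120/4664091·1 = 1 ✓
b·c: 37035523/69961365·15/14 + (-1717876/60633183)·13/4 + 116120/4664091·1 = 1/2 ✓
b·c²: 37035523/69961365·225/196 + (-1717876/60633183)·169/16 + 116120/4664091·1 = 1/3 ✓
b·Ac: (-1717876/60633183)·15/56 + 116120/4664091·25477/3640 = 1/6 ✓
b·c³: 37035523/69961365·3375/2744 + (-1717876/60633183)·2197/64 + 116120/4664091·1 = -154934237/522378192 ≠ 1/4 ⇒ order 3.
b·(c∘Ac): (-1717876/60633183)·195/224 + 116120/4664091·25477/3640 = 507931393/3395458248 ≠ 1/8
b·Ac²: (-1717876/60633183)·225/784 + 116120/4664091·2135407/101920 = 16764989/32648637 ≠ 1/12
b·A²c: 116120/4664091·57/112 = 275785/21765758 ≠ 1/24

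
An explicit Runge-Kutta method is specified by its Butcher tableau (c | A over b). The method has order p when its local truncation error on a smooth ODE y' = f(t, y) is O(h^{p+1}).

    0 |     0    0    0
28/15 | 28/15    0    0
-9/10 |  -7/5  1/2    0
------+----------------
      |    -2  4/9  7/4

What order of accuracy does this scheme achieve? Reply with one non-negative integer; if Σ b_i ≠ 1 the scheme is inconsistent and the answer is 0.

b = (-2, 4/9, 7/4)
c = (0, 28/15, -9/10)
Ac = (0, 0, 14/15)
Σ b_i: (-2)·1 + 4/9·1 + 7/4·1 = 7/36 ≠ 1 ⇒ order 0.

0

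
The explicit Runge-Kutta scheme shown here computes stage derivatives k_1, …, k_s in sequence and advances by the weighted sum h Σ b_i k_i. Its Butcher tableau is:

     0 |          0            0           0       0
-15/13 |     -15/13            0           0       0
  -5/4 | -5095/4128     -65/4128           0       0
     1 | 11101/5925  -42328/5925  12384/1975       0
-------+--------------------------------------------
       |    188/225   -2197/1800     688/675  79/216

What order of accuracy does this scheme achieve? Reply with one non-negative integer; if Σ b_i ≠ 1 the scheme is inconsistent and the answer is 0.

b = (188/225, -2197/1800, 688/675, 79/216)
c = (0, -15/13, -5/4, 1)
Ac = (0, 0, 25/1376, 32/79)
Σ b_i: 188/225·1 + (-2197/1800)·1 + 688/675·1 + 79/216·1 = 1 ✓
b·c: (-2197/1800)·(-15/13) + 688/675·(-5/4) + 79/216·1 = 1/2 ✓
b·c²: (-2197/1800)·225/169 + 688/675·25/16 + 79/216·1 = 1/3 ✓
b·Ac: 688/675·25/1376 + 79/216·32/79 = 1/6 ✓
b·c³: (-2197/1800)·(-3375/2197) + 688/675·(-125/64) + 79/216·1 = 1/4 ✓
b·(c∘Ac): 688/675·(-125/5504) + 79/216·32/79 = 1/8 ✓
b·Ac²: 688/675·(-375/17888) + 79/216·294/1027 = 1/12 ✓
b·A²c: 79/216·9/79 = 1/24 ✓; 4 stages ⇒ order 4.

4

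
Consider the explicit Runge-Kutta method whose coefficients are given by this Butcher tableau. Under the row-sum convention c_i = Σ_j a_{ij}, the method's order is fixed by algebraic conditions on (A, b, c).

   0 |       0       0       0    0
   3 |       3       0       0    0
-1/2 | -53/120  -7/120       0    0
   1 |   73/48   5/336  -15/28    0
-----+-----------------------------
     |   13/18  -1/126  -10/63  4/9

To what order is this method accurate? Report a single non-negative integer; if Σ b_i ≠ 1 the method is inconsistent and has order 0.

4

b = (13/18, -1/126, -10/63, 4/9)
c = (0, 3, -1/2, 1)
Ac = (0, 0, -7/40, 5/16)
Σ b_i: 13/18·1 + (-1/126)·1 + (-10/63)·1 + 4/9·1 = 1 ✓
b·c: (-1/126)·3 + (-10/63)·(-1/2) + 4/9·1 = 1/2 ✓
b·c²: (-1/126)·9 + (-10/63)·1/4 + 4/9·1 = 1/3 ✓
b·Ac: (-10/63)·(-7/40) + 4/9·5/16 = 1/6 ✓
b·c³: (-1/126)·27 + (-10/63)·(-1/8) + 4/9·1 = 1/4 ✓
b·(c∘Ac): (-10/63)·7/80 + 4/9·5/16 = 1/8 ✓
b·Ac²: (-10/63)·(-21/40) = 1/12 ✓
b·A²c: 4/9·3/32 = 1/24 ✓; 4 stages ⇒ order 4.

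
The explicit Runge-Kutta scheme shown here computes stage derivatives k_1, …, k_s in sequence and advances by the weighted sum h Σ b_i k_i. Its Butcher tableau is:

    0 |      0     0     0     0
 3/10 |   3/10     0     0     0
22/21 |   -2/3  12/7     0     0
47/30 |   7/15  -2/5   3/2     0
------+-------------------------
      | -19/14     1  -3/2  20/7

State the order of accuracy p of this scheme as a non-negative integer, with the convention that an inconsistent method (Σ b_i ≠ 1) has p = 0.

1

b = (-19/14, 1, -3/2, 20/7)
c = (0, 3/10, 22/21, 47/30)
Ac = (0, 0, 18/35, 254/175)
Σ b_i: (-19/14)·1 + 1·1 + (-3/2)·1 + 20/7·1 = 1 ✓
b·c: 1·3/10 + (-3/2)·22/21 + 20/7·47/30 = 673/210 ≠ 1/2 ⇒ order 1.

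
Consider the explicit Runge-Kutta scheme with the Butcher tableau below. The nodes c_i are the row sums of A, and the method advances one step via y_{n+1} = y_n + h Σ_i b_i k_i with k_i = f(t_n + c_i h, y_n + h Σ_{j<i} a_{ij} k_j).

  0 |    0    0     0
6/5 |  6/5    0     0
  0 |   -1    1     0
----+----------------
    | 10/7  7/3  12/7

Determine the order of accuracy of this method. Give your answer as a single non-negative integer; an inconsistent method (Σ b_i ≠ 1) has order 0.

0

b = (10/7, 7/3, 12/7)
c = (0, 6/5, 0)
Ac = (0, 0, 6/5)
Σ b_i: 10/7·1 + 7/3·1 + 12/7·1 = 115/21 ≠ 1 ⇒ order 0.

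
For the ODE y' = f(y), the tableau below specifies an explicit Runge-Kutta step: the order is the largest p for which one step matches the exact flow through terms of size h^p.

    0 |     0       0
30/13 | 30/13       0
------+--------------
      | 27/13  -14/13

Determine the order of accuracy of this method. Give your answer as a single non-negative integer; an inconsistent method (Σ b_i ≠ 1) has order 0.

1

b = (27/13, -14/13)
c = (0, 30/13)
Σ b_i: 27/13·1 + (-14/13)·1 = 1 ✓
b·c: (-14/13)·30/13 = -420/169 ≠ 1/2 ⇒ order 1.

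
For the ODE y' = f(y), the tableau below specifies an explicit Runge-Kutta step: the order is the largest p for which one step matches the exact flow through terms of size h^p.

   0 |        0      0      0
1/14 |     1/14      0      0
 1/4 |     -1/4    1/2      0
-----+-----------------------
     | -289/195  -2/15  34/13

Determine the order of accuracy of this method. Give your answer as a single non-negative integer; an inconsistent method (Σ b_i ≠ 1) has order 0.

1

b = (-289/195, -2/15, 34/13)
c = (0, 1/14, 1/4)
Ac = (0, 0, 1/28)
Σ b_i: (-289/195)·1 + (-2/15)·1 + 34/13·1 = 1 ✓
b·c: (-2/15)·1/14 + 34/13·1/4 = 1759/2730 ≠ 1/2 ⇒ order 1.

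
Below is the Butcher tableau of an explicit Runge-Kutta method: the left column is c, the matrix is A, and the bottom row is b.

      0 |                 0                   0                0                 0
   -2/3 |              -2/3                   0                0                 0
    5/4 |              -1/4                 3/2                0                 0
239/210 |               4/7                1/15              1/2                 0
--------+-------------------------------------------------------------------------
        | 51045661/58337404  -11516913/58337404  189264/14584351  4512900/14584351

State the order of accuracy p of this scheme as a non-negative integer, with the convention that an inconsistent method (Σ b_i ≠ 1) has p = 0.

b = (51045661/58337404, -11516913/58337404, 189264/14584351, 4512900/14584351)
c = (0, -2/3, 5/4, 239/210)
Ac = (0, 0, -1, 209/360)
Σ b_i: 51045661/58337404·1 + (-11516913/58337404)·1 + 189264/14584351·1 + 4512900/14584351·1 = 1 ✓
b·c: (-11516913/58337404)·(-2/3) + 189264/14584351·5/4 + 4512900/14584351·239/210 = 1/2 ✓
b·c²: (-11516913/58337404)·4/9 + 189264/14584351·25/16 + 4512900/14584351·57121/44100 = 1/3 ✓
b·Ac: 189264/14584351·(-1) + 4512900/14584351·209/360 = 1/6 ✓
b·c³: (-11516913/58337404)·(-8/27) + 189264/14584351·125/64 + 4512900/14584351·13651919/9261000 = 9922957021/18376282260 ≠ 1/4 ⇒ order 3.
b·(c∘Ac): 189264/14584351·(-5/4) + 4512900/14584351·49951/75600 = 98827819/525036636 ≠ 1/8
b·Ac²: 189264/14584351·2/3 + 4512900/14584351·3503/4320 = 272562817/1050073272 ≠ 1/12
b·A²c: 4512900/14584351·(-1/2) = -2256450/14584351 ≠ 1/24

3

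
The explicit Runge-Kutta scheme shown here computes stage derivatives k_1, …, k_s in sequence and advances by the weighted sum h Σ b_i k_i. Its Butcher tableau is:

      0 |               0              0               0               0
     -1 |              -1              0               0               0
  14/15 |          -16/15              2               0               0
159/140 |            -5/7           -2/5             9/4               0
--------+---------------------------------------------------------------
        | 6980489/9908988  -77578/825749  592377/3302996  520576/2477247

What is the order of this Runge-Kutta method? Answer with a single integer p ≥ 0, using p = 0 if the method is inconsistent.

b = (6980489/9908988, -77578/825749, 592377/3302996, 520576/2477247)
c = (0, -1, 14/15, 159/140)
Ac = (0, 0, -2, 5/2)
Σ b_i: 6980489/9908988·1 + (-77578/825749)·1 + 592377/3302996·1 + 520576/2477247·1 = 1 ✓
b·c: (-77578/825749)·(-1) + 592377/3302996·14/15 + 520576/2477247·159/140 = 1/2 ✓
b·c²: (-77578/825749)·1 + 592377/3302996·196/225 + 520576/2477247·25281/19600 = 1/3 ✓
b·Ac: 592377/3302996·(-2) + 520576/2477247·5/2 = 1/6 ✓
b·c³: (-77578/825749)·(-1) + 592377/3302996·2744/3375 + 520576/2477247·4019679/2744000 = 712185002/1300554675 ≠ 1/4 ⇒ order 3.
b·(c∘Ac): 592377/3302996·(-28/15) + 520576/2477247·159/56 = 1081227/4128745 ≠ 1/8
b·Ac²: 592377/3302996·2 + 520576/2477247·39/25 = 28344401/41287450 ≠ 1/12
b·A²c: 520576/2477247·(-9/2) = -780864/825749 ≠ 1/24

3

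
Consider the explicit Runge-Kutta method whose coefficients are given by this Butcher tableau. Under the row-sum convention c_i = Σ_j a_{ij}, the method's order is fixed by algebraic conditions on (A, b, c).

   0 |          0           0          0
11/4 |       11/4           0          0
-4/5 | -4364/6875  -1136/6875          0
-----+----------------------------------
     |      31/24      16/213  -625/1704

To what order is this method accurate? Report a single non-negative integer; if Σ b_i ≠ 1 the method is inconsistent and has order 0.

3

b = (31/24, 16/213, -625/1704)
c = (0, 11/4, -4/5)
Ac = (0, 0, -284/625)
Σ b_i: 31/24·1 + 16/213·1 + (-625/1704)·1 = 1 ✓
b·c: 16/213·11/4 + (-625/1704)·(-4/5) = 1/2 ✓
b·c²: 16/213·121/16 + (-625/1704)·16/25 = 1/3 ✓
b·Ac: (-625/1704)·(-284/625) = 1/6 ✓; 3 stages ⇒ order 3.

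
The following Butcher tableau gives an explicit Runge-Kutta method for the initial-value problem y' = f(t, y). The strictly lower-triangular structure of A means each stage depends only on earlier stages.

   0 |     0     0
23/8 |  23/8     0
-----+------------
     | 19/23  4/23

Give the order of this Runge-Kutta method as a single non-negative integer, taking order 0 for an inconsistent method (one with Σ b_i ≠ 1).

b = (19/23, 4/23)
c = (0, 23/8)
Σ b_i: 19/23·1 + 4/23·1 = 1 ✓
b·c: 4/23·23/8 = 1/2 ✓; 2 stages ⇒ order 2.

2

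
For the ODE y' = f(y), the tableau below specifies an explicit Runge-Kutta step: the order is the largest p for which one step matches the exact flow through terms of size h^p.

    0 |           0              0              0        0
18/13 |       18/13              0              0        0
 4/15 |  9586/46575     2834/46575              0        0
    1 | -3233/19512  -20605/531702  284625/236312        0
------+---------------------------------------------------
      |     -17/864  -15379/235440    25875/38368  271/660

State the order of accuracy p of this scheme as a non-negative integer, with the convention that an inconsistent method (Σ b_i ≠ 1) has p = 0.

4

b = (-17/864, -15379/235440, 25875/38368, 271/660)
c = (0, 18/13, 4/15, 1)
Ac = (0, 0, 436/5175, 145/542)
Σ b_i: (-17/864)·1 + (-15379/235440)·1 + 25875/38368·1 + 271/660·1 = 1 ✓
b·c: (-15379/235440)·18/13 + 25875/38368·4/15 + 271/660·1 = 1/2 ✓
b·c²: (-15379/235440)·324/169 + 25875/38368·16/225 + 271/660·1 = 1/3 ✓
b·Ac: 25875/38368·436/5175 + 271/660·145/542 = 1/6 ✓
b·c³: (-15379/235440)·5832/2197 + 25875/38368·64/3375 + 271/660·1 = 1/4 ✓
b·(c∘Ac): 25875/38368·1744/77625 + 271/660·145/542 = 1/8 ✓
b·Ac²: 25875/38368·872/7475 + 271/660·40/3523 = 1/12 ✓
b·A²c: 271/660·55/542 = 1/24 ✓; 4 stages ⇒ order 4.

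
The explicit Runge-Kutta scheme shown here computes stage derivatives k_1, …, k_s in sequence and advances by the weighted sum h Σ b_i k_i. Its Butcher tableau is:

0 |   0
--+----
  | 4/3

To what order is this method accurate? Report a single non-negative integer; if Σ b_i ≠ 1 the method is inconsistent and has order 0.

0

b = (4/3)
c = (0)
Σ b_i: 4/3·1 = 4/3 ≠ 1 ⇒ order 0.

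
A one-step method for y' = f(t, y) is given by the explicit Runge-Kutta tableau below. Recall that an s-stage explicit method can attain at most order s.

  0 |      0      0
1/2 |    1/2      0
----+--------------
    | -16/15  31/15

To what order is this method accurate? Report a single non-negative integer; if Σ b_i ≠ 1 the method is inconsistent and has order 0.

b = (-16/15, 31/15)
c = (0, 1/2)
Σ b_i: (-16/15)·1 + 31/15·1 = 1 ✓
b·c: 31/15·1/2 = 31/30 ≠ 1/2 ⇒ order 1.

1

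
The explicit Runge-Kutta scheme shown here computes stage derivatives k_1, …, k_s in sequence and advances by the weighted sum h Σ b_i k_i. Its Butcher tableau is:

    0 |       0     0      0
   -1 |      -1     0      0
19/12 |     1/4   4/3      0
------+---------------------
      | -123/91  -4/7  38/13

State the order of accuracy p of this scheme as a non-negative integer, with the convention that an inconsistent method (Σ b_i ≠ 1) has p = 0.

b = (-123/91, -4/7, 38/13)
c = (0, -1, 19/12)
Ac = (0, 0, -4/3)
Σ b_i: (-123/91)·1 + (-4/7)·1 + 38/13·1 = 1 ✓
b·c: (-4/7)·(-1) + 38/13·19/12 = 2839/546 ≠ 1/2 ⇒ order 1.

1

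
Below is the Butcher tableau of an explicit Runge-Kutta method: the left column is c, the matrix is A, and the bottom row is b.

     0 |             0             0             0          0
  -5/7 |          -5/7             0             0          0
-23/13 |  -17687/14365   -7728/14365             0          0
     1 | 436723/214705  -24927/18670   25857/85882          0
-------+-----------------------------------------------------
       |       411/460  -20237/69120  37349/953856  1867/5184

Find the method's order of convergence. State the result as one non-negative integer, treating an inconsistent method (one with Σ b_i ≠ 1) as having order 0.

4

b = (411/460, -20237/69120, 37349/953856, 1867/5184)
c = (0, -5/7, -23/13, 1)
Ac = (0, 0, 1104/2873, 786/1867)
Σ b_i: 411/460·1 + (-20237/69120)·1 + 37349/953856·1 + 1867/5184·1 = 1 ✓
b·c: (-20237/69120)·(-5/7) + 37349/953856·(-23/13) + 1867/5184·1 = 1/2 ✓
b·c²: (-20237/69120)·25/49 + 37349/953856·529/169 + 1867/5184·1 = 1/3 ✓
b·Ac: 37349/953856·1104/2873 + 1867/5184·786/1867 = 1/6 ✓
b·c³: (-20237/69120)·(-125/343) + 37349/953856·(-12167/2197) + 1867/5184·1 = 1/4 ✓
b·(c∘Ac): 37349/953856·(-25392/37349) + 1867/5184·786/1867 = 1/8 ✓
b·Ac²: 37349/953856·(-5520/20111) + 1867/5184·3414/13069 = 1/12 ✓
b·A²c: 1867/5184·216/1867 = 1/24 ✓; 4 stages ⇒ order 4.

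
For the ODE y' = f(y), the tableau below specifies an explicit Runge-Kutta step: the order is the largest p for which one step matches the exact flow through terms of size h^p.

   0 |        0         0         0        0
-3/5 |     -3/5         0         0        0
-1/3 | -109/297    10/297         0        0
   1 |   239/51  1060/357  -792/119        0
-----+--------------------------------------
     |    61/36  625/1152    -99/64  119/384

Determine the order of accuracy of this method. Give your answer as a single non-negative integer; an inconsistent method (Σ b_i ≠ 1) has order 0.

4

b = (61/36, 625/1152, -99/64, 119/384)
c = (0, -3/5, -1/3, 1)
Ac = (0, 0, -2/99, 52/119)
Σ b_i: 61/36·1 + 625/1152·1 + (-99/64)·1 + 119/384·1 = 1 ✓
b·c: 625/1152·(-3/5) + (-99/64)·(-1/3) + 119/384·1 = 1/2 ✓
b·c²: 625/1152·9/25 + (-99/64)·1/9 + 119/384·1 = 1/3 ✓
b·Ac: (-99/64)·(-2/99) + 119/384·52/119 = 1/6 ✓
b·c³: 625/1152·(-27/125) + (-99/64)·(-1/27) + 119/384·1 = 1/4 ✓
b·(c∘Ac): (-99/64)·2/297 + 119/384·52/119 = 1/8 ✓
b·Ac²: (-99/64)·2/165 + 119/384·28/85 = 1/12 ✓
b·A²c: 119/384·16/119 = 1/24 ✓; 4 stages ⇒ order 4.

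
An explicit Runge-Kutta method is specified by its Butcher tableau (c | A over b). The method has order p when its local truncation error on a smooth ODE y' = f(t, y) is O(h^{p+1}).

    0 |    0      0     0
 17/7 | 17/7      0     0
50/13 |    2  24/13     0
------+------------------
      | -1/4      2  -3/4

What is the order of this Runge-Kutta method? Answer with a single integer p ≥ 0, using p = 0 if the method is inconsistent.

1

b = (-1/4, 2, -3/4)
c = (0, 17/7, 50/13)
Ac = (0, 0, 408/91)
Σ b_i: (-1/4)·1 + 2·1 + (-3/4)·1 = 1 ✓
b·c: 2·17/7 + (-3/4)·50/13 = 359/182 ≠ 1/2 ⇒ order 1.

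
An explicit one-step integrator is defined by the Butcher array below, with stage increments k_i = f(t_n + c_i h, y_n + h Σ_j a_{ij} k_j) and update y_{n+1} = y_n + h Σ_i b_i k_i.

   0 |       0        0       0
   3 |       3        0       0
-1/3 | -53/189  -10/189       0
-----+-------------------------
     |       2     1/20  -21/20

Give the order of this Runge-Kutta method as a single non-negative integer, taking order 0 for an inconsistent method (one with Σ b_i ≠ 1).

b = (2, 1/20, -21/20)
c = (0, 3, -1/3)
Ac = (0, 0, -10/63)
Σ b_i: 2·1 + 1/20·1 + (-21/20)·1 = 1 ✓
b·c: 1/20·3 + (-21/20)·(-1/3) = 1/2 ✓
b·c²: 1/20·9 + (-21/20)·1/9 = 1/3 ✓
b·Ac: (-21/20)·(-10/63) = 1/6 ✓; 3 stages ⇒ order 3.

3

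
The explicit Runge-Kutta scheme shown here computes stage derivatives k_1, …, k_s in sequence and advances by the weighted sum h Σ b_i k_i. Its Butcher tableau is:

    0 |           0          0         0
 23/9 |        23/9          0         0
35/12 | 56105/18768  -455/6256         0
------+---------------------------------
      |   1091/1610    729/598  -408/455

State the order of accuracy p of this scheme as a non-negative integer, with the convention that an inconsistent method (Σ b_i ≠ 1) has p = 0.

b = (1091/1610, 729/598, -408/455)
c = (0, 23/9, 35/12)
Ac = (0, 0, -455/2448)
Σ b_i: 1091/1610·1 + 729/598·1 + (-408/455)·1 = 1 ✓
b·c: 729/598·23/9 + (-408/455)·35/12 = 1/2 ✓
b·c²: 729/598·529/81 + (-408/455)·1225/144 = 1/3 ✓
b·Ac: (-408/455)·(-455/2448) = 1/6 ✓; 3 stages ⇒ order 3.

3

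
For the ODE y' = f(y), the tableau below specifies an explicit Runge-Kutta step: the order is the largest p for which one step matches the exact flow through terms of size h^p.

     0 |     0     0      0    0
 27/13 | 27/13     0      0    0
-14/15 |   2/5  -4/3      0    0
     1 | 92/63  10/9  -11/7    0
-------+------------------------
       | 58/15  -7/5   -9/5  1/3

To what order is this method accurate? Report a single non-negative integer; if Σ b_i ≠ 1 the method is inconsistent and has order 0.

b = (58/15, -7/5, -9/5, 1/3)
c = (0, 27/13, -14/15, 1)
Ac = (0, 0, -36/13, 736/195)
Σ b_i: 58/15·1 + (-7/5)·1 + (-9/5)·1 + 1/3·1 = 1 ✓
b·c: (-7/5)·27/13 + (-9/5)·(-14/15) + 1/3·1 = -872/975 ≠ 1/2 ⇒ order 1.

1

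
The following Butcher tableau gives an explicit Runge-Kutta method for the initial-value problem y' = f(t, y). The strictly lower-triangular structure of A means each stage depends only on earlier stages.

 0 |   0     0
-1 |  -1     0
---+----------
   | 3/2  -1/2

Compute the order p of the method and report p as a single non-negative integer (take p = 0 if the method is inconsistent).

b = (3/2, -1/2)
c = (0, -1)
Σ b_i: 3/2·1 + (-1/2)·1 = 1 ✓
b·c: (-1/2)·(-1) = 1/2 ✓; 2 stages ⇒ order 2.

2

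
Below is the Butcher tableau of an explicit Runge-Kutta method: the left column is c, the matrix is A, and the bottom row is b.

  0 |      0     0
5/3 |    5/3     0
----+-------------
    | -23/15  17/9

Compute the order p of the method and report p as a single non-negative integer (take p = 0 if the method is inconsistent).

b = (-23/15, 17/9)
c = (0, 5/3)
Σ b_i: (-23/15)·1 + 17/9·1 = 16/45 ≠ 1 ⇒ order 0.

0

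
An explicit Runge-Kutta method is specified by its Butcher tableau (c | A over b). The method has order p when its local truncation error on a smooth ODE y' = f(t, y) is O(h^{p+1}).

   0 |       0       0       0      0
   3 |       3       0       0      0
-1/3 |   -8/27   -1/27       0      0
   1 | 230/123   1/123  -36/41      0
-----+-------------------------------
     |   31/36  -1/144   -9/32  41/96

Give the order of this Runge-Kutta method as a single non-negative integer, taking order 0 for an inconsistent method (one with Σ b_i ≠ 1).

4

b = (31/36, -1/144, -9/32, 41/96)
c = (0, 3, -1/3, 1)
Ac = (0, 0, -1/9, 13/41)
Σ b_i: 31/36·1 + (-1/144)·1 + (-9/32)·1 + 41/96·1 = 1 ✓
b·c: (-1/144)·3 + (-9/32)·(-1/3) + 41/96·1 = 1/2 ✓
b·c²: (-1/144)·9 + (-9/32)·1/9 + 41/96·1 = 1/3 ✓
b·Ac: (-9/32)·(-1/9) + 41/96·13/41 = 1/6 ✓
b·c³: (-1/144)·27 + (-9/32)·(-1/27) + 41/96·1 = 1/4 ✓
b·(c∘Ac): (-9/32)·1/27 + 41/96·13/41 = 1/8 ✓
b·Ac²: (-9/32)·(-1/3) + 41/96·(-1/41) = 1/12 ✓
b·A²c: 41/96·4/41 = 1/24 ✓; 4 stages ⇒ order 4.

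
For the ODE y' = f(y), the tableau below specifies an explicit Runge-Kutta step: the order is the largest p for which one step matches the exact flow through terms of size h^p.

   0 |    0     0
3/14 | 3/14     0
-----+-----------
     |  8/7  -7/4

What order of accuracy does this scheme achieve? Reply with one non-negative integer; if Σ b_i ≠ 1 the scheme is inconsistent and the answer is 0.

b = (8/7, -7/4)
c = (0, 3/14)
Σ b_i: 8/7·1 + (-7/4)·1 = -17/28 ≠ 1 ⇒ order 0.

0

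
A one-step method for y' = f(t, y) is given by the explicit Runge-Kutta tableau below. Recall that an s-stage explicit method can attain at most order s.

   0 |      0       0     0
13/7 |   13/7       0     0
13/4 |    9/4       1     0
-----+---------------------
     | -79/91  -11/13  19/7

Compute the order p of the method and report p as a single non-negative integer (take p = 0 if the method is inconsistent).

b = (-79/91, -11/13, 19/7)
c = (0, 13/7, 13/4)
Ac = (0, 0, 13/7)
Σ b_i: (-79/91)·1 + (-11/13)·1 + 19/7·1 = 1 ✓
b·c: (-11/13)·13/7 + 19/7·13/4 = 29/4 ≠ 1/2 ⇒ order 1.

1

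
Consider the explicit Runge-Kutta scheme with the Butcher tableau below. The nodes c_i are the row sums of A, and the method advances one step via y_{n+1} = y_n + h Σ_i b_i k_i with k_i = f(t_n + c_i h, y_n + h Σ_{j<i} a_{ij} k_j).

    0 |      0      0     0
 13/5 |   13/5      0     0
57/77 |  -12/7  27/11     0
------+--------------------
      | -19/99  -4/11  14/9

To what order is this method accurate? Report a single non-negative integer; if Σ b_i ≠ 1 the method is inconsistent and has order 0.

b = (-19/99, -4/11, 14/9)
c = (0, 13/5, 57/77)
Ac = (0, 0, 351/55)
Σ b_i: (-19/99)·1 + (-4/11)·1 + 14/9·1 = 1 ✓
b·c: (-4/11)·13/5 + 14/9·57/77 = 34/165 ≠ 1/2 ⇒ order 1.

1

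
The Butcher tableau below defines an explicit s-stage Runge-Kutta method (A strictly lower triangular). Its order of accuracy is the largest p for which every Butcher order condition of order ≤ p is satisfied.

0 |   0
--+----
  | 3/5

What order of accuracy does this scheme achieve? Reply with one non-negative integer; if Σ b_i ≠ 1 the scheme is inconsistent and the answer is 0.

b = (3/5)
c = (0)
Σ b_i: 3/5·1 = 3/5 ≠ 1 ⇒ order 0.

0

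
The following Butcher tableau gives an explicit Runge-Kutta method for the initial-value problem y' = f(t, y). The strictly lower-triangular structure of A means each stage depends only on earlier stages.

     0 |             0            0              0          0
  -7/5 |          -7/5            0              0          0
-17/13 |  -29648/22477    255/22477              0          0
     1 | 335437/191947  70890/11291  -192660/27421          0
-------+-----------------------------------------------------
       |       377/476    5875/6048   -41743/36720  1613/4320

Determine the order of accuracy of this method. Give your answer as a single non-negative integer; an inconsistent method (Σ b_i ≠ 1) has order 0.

b = (377/476, 5875/6048, -41743/36720, 1613/4320)
c = (0, -7/5, -17/13, 1)
Ac = (0, 0, -51/3211, 642/1613)
Σ b_i: 377/476·1 + 5875/6048·1 + (-41743/36720)·1 + 1613/4320·1 = 1 ✓
b·c: 5875/6048·(-7/5) + (-41743/36720)·(-17/13) + 1613/4320·1 = 1/2 ✓
b·c²: 5875/6048·49/25 + (-41743/36720)·289/169 + 1613/4320·1 = 1/3 ✓
b·Ac: (-41743/36720)·(-51/3211) + 1613/4320·642/1613 = 1/6 ✓
b·c³: 5875/6048·(-343/125) + (-41743/36720)·(-4913/2197) + 1613/4320·1 = 1/4 ✓
b·(c∘Ac): (-41743/36720)·867/41743 + 1613/4320·642/1613 = 1/8 ✓
b·Ac²: (-41743/36720)·357/16055 + 1613/4320·2346/8065 = 1/12 ✓
b·A²c: 1613/4320·180/1613 = 1/24 ✓; 4 stages ⇒ order 4.

4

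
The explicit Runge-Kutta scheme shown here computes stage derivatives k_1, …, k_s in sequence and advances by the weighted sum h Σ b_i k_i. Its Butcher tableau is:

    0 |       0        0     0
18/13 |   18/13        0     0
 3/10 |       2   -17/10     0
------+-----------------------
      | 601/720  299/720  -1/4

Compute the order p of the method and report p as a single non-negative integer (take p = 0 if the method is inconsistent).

2

b = (601/720, 299/720, -1/4)
c = (0, 18/13, 3/10)
Ac = (0, 0, -153/65)
Σ b_i: 601/720·1 + 299/720·1 + (-1/4)·1 = 1 ✓
b·c: 299/720·18/13 + (-1/4)·3/10 = 1/2 ✓
b·c²: 299/720·324/169 + (-1/4)·9/100 = 4023/5200 ≠ 1/3 ⇒ order 2.
b·Ac: (-1/4)·(-153/65) = 153/260 ≠ 1/6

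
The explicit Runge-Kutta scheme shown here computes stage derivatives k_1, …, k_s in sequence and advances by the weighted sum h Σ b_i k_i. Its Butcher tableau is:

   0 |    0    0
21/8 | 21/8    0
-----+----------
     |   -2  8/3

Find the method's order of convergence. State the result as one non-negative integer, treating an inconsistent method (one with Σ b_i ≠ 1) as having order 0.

0

b = (-2, 8/3)
c = (0, 21/8)
Σ b_i: (-2)·1 + 8/3·1 = 2/3 ≠ 1 ⇒ order 0.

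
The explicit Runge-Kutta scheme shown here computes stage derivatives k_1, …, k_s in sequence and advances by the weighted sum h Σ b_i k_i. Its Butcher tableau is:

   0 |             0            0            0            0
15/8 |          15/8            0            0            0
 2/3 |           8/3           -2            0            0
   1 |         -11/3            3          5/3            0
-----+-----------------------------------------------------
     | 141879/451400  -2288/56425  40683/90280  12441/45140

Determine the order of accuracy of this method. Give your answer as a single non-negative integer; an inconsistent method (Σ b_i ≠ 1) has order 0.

b = (141879/451400, -2288/56425, 40683/90280, 12441/45140)
c = (0, 15/8, 2/3, 1)
Ac = (0, 0, -15/4, 485/72)
Σ b_i: 141879/451400·1 + (-2288/56425)·1 + 40683/90280·1 + 12441/45140·1 = 1 ✓
b·c: (-2288/56425)·15/8 + 40683/90280·2/3 + 12441/45140·1 = 1/2 ✓
b·c²: (-2288/56425)·225/64 + 40683/90280·4/9 + 12441/45140·1 = 1/3 ✓
b·Ac: 40683/90280·(-15/4) + 12441/45140·485/72 = 1/6 ✓
b·c³: (-2288/56425)·3375/512 + 40683/90280·8/27 + 12441/45140·1 = 460979/3250080 ≠ 1/4 ⇒ order 3.
b·(c∘Ac): 40683/90280·(-5/2) + 12441/45140·485/72 = 158161/216672 ≠ 1/8
b·Ac²: 40683/90280·(-225/32) + 12441/45140·19505/1728 = -9349/162504 ≠ 1/12
b·A²c: 12441/45140·(-25/4) = -62205/36112 ≠ 1/24

3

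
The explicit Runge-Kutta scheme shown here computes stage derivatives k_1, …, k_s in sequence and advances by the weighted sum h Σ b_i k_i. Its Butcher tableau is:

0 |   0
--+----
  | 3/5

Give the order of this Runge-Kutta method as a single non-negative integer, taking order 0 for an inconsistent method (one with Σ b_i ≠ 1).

0

b = (3/5)
c = (0)
Σ b_i: 3/5·1 = 3/5 ≠ 1 ⇒ order 0.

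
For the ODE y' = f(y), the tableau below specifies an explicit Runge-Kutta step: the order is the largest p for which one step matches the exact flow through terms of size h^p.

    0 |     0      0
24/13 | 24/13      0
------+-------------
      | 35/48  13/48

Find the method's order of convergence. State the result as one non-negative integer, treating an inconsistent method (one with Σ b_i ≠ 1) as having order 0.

2

b = (35/48, 13/48)
c = (0, 24/13)
Σ b_i: 35/48·1 + 13/48·1 = 1 ✓
b·c: 13/48·24/13 = 1/2 ✓; 2 stages ⇒ order 2.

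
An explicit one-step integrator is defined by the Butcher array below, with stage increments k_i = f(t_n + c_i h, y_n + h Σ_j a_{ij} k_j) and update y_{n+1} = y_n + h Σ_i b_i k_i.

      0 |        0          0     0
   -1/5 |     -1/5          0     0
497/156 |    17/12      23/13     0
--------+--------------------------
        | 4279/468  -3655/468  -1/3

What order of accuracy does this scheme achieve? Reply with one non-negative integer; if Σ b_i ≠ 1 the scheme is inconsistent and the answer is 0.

2

b = (4279/468, -3655/468, -1/3)
c = (0, -1/5, 497/156)
Ac = (0, 0, -23/65)
Σ b_i: 4279/468·1 + (-3655/468)·1 + (-1/3)·1 = 1 ✓
b·c: (-3655/468)·(-1/5) + (-1/3)·497/156 = 1/2 ✓
b·c²: (-3655/468)·1/25 + (-1/3)·247009/24336 = -1349081/365040 ≠ 1/3 ⇒ order 2.
b·Ac: (-1/3)·(-23/65) = 23/195 ≠ 1/6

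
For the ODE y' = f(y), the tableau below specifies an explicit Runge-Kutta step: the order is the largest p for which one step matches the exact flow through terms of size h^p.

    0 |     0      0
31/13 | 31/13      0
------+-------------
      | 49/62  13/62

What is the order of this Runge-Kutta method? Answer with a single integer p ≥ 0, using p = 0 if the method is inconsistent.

b = (49/62, 13/62)
c = (0, 31/13)
Σ b_i: 49/62·1 + 13/62·1 = 1 ✓
b·c: 13/62·31/13 = 1/2 ✓; 2 stages ⇒ order 2.

2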